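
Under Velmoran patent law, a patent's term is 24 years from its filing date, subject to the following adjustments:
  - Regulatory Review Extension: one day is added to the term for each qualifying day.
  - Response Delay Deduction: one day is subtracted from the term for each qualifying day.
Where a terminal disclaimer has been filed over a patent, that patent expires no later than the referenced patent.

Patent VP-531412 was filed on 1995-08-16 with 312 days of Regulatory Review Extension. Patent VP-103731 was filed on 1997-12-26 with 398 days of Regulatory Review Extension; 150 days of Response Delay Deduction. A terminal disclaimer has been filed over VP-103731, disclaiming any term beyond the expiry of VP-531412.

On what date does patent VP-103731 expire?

Natural term of VP-103731:
  Base: filing + 24 years → 26 December 2021.
  Regulatory Review Extension: +398 days → 28 January 2023.
  Response Delay Deduction: −150 days → 31 August 2022.
Expiry of referenced patent VP-531412:
  Base: filing + 24 years → 16 August 2019.
  Regulatory Review Extension: +312 days → 23 June 2020.
Terminal disclaimer: VP-103731 expires on the earlier of 31 August 2022 and 23 June 2020.

2020-06-23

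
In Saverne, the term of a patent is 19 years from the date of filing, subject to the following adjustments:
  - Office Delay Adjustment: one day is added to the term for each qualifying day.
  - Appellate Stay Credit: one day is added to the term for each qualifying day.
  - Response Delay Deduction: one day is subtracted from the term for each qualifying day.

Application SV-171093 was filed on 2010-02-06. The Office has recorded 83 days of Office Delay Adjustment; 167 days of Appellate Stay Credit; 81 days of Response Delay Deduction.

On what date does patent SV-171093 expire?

Base term: filing date + 19 years → 6 February 2029.
Office Delay Adjustment: +83 days → 30 April 2029.
Appellate Stay Credit: +167 days → 14 October 2029.
Response Delay Deduction: −81 days → 25 July 2029.

July 25, 2029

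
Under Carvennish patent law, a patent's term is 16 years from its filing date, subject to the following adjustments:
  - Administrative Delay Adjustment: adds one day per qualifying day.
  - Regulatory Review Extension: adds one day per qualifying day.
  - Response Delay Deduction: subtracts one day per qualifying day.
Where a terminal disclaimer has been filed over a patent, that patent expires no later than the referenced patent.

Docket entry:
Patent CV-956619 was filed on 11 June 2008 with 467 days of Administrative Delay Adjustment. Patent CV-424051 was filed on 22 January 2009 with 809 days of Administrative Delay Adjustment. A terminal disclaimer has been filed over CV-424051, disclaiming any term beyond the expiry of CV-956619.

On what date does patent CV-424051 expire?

2025-09-21

Natural term of CV-424051:
  Base: filing + 16 years → 22 January 2025.
  Administrative Delay Adjustment: +809 days → 11 April 2027.
Expiry of referenced patent CV-956619:
  Base: filing + 16 years → 11 June 2024.
  Administrative Delay Adjustment: +467 days → 21 September 2025.
Terminal disclaimer: CV-424051 expires on the earlier of 11 April 2027 and 21 September 2025.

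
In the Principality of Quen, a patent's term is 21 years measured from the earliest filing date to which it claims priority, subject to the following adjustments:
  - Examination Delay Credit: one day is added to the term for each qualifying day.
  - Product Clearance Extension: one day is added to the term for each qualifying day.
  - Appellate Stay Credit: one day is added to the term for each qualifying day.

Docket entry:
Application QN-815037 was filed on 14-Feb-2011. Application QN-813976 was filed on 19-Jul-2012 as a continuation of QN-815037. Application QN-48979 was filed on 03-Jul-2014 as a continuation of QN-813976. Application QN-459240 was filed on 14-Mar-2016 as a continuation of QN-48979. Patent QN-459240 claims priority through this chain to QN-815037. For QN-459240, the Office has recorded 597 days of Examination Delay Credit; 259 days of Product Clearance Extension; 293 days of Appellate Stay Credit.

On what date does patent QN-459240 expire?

April 8, 2035

Earliest priority filing: 14 February 2011.
Base term: 14 February 2011 + 21 years → 14 February 2032.
Examination Delay Credit: +597 days → 3 October 2033.
Product Clearance Extension: +259 days → 19 June 2034.
Appellate Stay Credit: +293 days → 8 April 2035.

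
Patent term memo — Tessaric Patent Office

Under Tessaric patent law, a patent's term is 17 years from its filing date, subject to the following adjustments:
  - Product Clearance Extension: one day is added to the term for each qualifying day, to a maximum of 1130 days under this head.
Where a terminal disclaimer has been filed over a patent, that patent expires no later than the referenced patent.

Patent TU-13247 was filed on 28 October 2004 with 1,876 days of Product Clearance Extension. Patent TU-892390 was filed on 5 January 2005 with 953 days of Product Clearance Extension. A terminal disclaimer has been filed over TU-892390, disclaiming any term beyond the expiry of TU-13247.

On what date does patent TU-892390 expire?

Natural term of TU-892390:
  Base: filing + 17 years → 5 January 2022.
  Product Clearance Extension: 953 days (within the 1130-day cap) → +953 days → 15 August 2024.
Expiry of referenced patent TU-13247:
  Base: filing + 17 years → 28 October 2021.
  Product Clearance Extension: 1876 days claimed exceeds the 1130-day cap, so +1130 days → 1 December 2024.
Terminal disclaimer: TU-892390 expires on the earlier of 15 August 2024 and 1 December 2024.

August 15, 2024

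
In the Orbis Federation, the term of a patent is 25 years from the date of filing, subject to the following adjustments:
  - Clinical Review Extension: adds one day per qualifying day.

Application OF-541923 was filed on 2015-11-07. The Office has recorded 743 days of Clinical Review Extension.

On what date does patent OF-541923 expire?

Base term: filing date + 25 years → 7 November 2040.
Clinical Review Extension: +743 days → 20 November 2042.

November 20, 2042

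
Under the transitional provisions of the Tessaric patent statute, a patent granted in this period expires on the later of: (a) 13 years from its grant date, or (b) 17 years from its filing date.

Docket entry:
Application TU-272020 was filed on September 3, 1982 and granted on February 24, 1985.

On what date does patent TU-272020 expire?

(a) grant + 13 years → 24 February 1998.
(b) filing + 17 years → 3 September 1999.
Later of the two: 3 September 1999.

1999-09-03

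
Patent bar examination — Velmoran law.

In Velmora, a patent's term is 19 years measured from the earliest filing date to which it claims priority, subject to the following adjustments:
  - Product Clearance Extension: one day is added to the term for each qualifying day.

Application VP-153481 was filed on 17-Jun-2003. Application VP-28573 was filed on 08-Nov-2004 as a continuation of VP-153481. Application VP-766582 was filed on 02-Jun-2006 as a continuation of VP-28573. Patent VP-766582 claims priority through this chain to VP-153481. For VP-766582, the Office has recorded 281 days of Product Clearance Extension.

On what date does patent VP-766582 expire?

2023-03-25

Earliest priority filing: 17 June 2003.
Base term: 17 June 2003 + 19 years → 17 June 2022.
Product Clearance Extension: +281 days → 25 March 2023.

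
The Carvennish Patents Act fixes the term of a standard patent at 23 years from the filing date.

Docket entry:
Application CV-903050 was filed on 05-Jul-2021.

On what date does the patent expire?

Filing date + 23 years → 5 July 2044.

July 5, 2044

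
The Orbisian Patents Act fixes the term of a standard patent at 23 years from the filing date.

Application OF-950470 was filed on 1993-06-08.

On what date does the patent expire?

Filing date + 23 years → 8 June 2016.

June 8, 2016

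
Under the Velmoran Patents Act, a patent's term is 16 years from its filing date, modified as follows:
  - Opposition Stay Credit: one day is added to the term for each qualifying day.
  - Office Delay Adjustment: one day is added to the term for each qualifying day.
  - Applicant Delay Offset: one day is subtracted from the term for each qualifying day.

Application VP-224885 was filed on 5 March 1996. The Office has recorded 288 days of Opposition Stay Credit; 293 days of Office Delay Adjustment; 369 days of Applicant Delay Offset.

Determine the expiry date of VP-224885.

Base term: filing date + 16 years → 5 March 2012.
Opposition Stay Credit: +288 days → 18 December 2012.
Office Delay Adjustment: +293 days → 7 October 2013.
Applicant Delay Offset: −369 days → 3 October 2012.

2012-10-03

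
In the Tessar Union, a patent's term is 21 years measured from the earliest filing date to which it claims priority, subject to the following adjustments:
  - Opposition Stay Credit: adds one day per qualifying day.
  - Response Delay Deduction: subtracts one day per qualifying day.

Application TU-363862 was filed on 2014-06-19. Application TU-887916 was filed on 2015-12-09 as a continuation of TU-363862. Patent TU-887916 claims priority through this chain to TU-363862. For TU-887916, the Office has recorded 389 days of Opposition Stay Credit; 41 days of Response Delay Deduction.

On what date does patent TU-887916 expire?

June 1, 2036

Earliest priority filing: 19 June 2014.
Base term: 19 June 2014 + 21 years → 19 June 2035.
Opposition Stay Credit: +389 days → 12 July 2036.
Response Delay Deduction: −41 days → 1 June 2036.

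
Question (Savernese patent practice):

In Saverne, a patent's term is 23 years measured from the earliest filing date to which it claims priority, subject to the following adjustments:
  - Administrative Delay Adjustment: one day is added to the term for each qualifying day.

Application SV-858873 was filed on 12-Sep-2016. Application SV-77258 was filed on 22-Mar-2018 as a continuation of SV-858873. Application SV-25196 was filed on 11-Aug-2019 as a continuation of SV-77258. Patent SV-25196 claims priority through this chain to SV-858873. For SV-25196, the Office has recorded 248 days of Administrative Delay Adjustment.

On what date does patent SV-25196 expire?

May 17, 2040

Earliest priority filing: 12 September 2016.
Base term: 12 September 2016 + 23 years → 12 September 2039.
Administrative Delay Adjustment: +248 days → 17 May 2040.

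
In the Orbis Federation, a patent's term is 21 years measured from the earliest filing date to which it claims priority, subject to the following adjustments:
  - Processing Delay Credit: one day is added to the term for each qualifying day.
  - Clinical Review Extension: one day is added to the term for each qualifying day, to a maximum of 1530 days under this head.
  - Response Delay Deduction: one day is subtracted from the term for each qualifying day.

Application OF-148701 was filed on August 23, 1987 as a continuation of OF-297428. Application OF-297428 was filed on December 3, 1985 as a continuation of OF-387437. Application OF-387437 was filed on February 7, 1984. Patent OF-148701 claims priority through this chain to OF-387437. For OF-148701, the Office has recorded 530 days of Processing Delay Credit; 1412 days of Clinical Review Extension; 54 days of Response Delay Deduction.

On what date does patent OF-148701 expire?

2010-04-10

Earliest priority filing: 7 February 1984.
Base term: 7 February 1984 + 21 years → 7 February 2005.
Processing Delay Credit: +530 days → 22 July 2006.
Clinical Review Extension: 1412 days (within the 1530-day cap) → +1412 days → 3 June 2010.
Response Delay Deduction: −54 days → 10 April 2010.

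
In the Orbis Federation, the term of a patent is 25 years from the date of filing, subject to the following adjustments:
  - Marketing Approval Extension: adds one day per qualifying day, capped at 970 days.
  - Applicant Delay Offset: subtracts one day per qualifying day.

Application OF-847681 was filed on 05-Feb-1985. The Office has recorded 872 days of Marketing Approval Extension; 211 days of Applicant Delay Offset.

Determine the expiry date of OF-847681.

2011-11-28

Base term: filing date + 25 years → 5 February 2010.
Marketing Approval Extension: 872 days (within the 970-day cap) → +872 days → 26 June 2012.
Applicant Delay Offset: −211 days → 28 November 2011.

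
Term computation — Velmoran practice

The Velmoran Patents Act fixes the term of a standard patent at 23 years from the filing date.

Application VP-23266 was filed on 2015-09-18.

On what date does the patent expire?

2038-09-18

Filing date + 23 years → 18 September 2038.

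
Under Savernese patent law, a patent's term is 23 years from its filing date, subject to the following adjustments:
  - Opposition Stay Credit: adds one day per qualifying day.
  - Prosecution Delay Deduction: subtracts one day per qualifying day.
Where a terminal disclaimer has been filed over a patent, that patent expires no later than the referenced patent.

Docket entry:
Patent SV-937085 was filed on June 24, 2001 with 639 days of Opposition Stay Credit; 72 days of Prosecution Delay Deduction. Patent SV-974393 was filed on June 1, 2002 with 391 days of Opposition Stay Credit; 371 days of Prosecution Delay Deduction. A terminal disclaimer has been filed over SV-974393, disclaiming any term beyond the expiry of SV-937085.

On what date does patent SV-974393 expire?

Natural term of SV-974393:
  Base: filing + 23 years → 1 June 2025.
  Opposition Stay Credit: +391 days → 27 June 2026.
  Prosecution Delay Deduction: −371 days → 21 June 2025.
Expiry of referenced patent SV-937085:
  Base: filing + 23 years → 24 June 2024.
  Opposition Stay Credit: +639 days → 25 March 2026.
  Prosecution Delay Deduction: −72 days → 12 January 2026.
Terminal disclaimer: SV-974393 expires on the earlier of 21 June 2025 and 12 January 2026.

2025-06-21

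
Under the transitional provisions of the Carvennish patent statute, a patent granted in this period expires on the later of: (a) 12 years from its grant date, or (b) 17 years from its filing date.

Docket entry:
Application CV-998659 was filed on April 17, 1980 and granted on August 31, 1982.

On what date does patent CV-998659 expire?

(a) grant + 12 years → 31 August 1994.
(b) filing + 17 years → 17 April 1997.
Later of the two: 17 April 1997.

April 17, 1997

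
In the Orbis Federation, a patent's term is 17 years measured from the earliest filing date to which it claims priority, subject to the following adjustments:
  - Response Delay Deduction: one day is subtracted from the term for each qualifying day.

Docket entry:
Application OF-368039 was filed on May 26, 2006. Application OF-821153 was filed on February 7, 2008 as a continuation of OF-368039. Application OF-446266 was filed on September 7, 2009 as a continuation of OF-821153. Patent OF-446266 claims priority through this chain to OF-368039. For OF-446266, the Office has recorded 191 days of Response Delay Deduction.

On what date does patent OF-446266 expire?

Earliest priority filing: 26 May 2006.
Base term: 26 May 2006 + 17 years → 26 May 2023.
Response Delay Deduction: −191 days → 16 November 2022.

November 16, 2022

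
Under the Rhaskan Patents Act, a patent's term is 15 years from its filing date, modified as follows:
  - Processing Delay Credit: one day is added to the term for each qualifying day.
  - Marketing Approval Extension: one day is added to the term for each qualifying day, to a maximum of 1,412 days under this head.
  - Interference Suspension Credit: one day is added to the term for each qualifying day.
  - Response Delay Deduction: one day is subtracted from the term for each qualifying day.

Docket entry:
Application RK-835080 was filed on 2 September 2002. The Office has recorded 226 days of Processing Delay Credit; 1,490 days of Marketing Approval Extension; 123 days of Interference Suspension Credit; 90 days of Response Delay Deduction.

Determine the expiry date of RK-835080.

March 31, 2022

Base term: filing date + 15 years → 2 September 2017.
Processing Delay Credit: +226 days → 16 April 2018.
Marketing Approval Extension: 1490 days claimed exceeds the 1412-day cap, so +1412 days → 26 February 2022.
Interference Suspension Credit: +123 days → 29 June 2022.
Response Delay Deduction: −90 days → 31 March 2022.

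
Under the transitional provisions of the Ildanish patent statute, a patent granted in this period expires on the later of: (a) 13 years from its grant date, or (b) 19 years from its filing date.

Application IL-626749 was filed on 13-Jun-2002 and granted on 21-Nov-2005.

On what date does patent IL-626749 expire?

June 13, 2021

(a) grant + 13 years → 21 November 2018.
(b) filing + 19 years → 13 June 2021.
Later of the two: 13 June 2021.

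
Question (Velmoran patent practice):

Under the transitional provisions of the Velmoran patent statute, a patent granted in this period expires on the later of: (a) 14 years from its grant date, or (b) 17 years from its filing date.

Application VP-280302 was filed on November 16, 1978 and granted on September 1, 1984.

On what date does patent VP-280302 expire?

September 1, 1998

(a) grant + 14 years → 1 September 1998.
(b) filing + 17 years → 16 November 1995.
Later of the two: 1 September 1998.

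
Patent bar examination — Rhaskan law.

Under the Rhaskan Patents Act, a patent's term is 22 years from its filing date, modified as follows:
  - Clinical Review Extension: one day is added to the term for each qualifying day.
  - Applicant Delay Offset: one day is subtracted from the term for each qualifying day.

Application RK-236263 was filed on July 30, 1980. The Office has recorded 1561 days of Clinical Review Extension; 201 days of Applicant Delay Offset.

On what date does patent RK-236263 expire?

Base term: filing date + 22 years → 30 July 2002.
Clinical Review Extension: +1561 days → 7 November 2006.
Applicant Delay Offset: −201 days → 20 April 2006.

April 20, 2006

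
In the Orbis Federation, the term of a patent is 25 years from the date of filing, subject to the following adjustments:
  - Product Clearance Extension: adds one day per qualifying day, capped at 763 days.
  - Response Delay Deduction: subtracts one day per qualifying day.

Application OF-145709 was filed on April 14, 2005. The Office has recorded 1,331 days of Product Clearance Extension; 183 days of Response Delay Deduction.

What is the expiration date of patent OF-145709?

November 15, 2031

Base term: filing date + 25 years → 14 April 2030.
Product Clearance Extension: 1331 days claimed exceeds the 763-day cap, so +763 days → 16 May 2032.
Response Delay Deduction: −183 days → 15 November 2031.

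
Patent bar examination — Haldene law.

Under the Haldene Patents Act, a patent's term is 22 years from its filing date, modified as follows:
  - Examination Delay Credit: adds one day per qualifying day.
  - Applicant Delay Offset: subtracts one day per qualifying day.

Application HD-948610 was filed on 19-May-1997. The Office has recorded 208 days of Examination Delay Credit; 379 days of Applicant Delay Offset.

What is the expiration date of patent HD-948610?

Base term: filing date + 22 years → 19 May 2019.
Examination Delay Credit: +208 days → 13 December 2019.
Applicant Delay Offset: −379 days → 29 November 2018.

November 29, 2018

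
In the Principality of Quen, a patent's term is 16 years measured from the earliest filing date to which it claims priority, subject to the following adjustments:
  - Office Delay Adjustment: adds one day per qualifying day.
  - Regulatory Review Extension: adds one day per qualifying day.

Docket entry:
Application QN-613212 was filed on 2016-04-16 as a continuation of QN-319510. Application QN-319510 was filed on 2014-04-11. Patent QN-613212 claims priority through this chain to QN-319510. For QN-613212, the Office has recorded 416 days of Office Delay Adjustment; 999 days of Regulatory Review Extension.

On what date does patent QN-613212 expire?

Earliest priority filing: 11 April 2014.
Base term: 11 April 2014 + 16 years → 11 April 2030.
Office Delay Adjustment: +416 days → 1 June 2031.
Regulatory Review Extension: +999 days → 24 February 2034.

February 24, 2034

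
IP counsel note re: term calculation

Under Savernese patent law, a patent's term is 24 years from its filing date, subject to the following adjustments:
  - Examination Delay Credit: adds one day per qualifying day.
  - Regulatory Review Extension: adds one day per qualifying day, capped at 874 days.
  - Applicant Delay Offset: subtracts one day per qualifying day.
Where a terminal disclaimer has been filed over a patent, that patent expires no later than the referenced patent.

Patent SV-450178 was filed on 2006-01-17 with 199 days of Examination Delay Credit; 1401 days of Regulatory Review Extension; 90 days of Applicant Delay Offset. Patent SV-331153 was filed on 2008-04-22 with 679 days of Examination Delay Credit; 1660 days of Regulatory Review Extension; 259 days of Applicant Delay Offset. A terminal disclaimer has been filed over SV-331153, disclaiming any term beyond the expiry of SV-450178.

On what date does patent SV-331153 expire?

2032-09-26

Natural term of SV-331153:
  Base: filing + 24 years → 22 April 2032.
  Examination Delay Credit: +679 days → 2 March 2034.
  Regulatory Review Extension: 1660 days claimed exceeds the 874-day cap, so +874 days → 23 July 2036.
  Applicant Delay Offset: −259 days → 7 November 2035.
Expiry of referenced patent SV-450178:
  Base: filing + 24 years → 17 January 2030.
  Examination Delay Credit: +199 days → 4 August 2030.
  Regulatory Review Extension: 1401 days claimed exceeds the 874-day cap, so +874 days → 25 December 2032.
  Applicant Delay Offset: −90 days → 26 September 2032.
Terminal disclaimer: SV-331153 expires on the earlier of 7 November 2035 and 26 September 2032.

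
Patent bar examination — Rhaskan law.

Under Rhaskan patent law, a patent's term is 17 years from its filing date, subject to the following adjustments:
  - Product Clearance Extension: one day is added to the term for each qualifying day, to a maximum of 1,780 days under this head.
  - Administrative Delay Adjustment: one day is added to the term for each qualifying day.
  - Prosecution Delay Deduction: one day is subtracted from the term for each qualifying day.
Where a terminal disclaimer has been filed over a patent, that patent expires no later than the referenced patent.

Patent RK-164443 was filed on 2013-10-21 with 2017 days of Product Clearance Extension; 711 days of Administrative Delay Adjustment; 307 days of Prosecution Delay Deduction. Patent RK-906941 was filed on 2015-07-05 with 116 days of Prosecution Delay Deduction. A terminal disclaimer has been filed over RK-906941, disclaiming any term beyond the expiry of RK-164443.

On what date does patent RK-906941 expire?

March 11, 2032

Natural term of RK-906941:
  Base: filing + 17 years → 5 July 2032.
  Prosecution Delay Deduction: −116 days → 11 March 2032.
Expiry of referenced patent RK-164443:
  Base: filing + 17 years → 21 October 2030.
  Product Clearance Extension: 2017 days claimed exceeds the 1780-day cap, so +1780 days → 5 September 2035.
  Administrative Delay Adjustment: +711 days → 16 August 2037.
  Prosecution Delay Deduction: −307 days → 13 October 2036.
Terminal disclaimer: RK-906941 expires on the earlier of 11 March 2032 and 13 October 2036.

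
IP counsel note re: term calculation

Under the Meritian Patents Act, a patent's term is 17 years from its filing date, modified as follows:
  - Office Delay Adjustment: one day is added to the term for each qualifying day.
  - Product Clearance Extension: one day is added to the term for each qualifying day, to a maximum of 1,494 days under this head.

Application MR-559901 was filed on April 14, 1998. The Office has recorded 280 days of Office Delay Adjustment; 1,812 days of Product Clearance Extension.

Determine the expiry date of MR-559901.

Base term: filing date + 17 years → 14 April 2015.
Office Delay Adjustment: +280 days → 19 January 2016.
Product Clearance Extension: 1812 days claimed exceeds the 1494-day cap, so +1494 days → 21 February 2020.

2020-02-21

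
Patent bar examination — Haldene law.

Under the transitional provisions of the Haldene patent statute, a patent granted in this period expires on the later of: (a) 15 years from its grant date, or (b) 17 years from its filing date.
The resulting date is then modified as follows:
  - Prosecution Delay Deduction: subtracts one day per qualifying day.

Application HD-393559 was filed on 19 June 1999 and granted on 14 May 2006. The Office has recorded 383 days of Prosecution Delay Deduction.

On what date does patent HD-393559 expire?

2020-04-26

(a) grant + 15 years → 14 May 2021.
(b) filing + 17 years → 19 June 2016.
Later of the two: 14 May 2021.
Prosecution Delay Deduction: −383 days → 26 April 2020.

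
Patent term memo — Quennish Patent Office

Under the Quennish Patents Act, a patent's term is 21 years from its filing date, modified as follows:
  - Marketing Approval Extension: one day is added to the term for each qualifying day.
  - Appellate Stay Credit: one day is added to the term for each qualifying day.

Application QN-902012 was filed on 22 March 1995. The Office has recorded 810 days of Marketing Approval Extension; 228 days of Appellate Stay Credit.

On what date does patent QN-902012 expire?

Base term: filing date + 21 years → 22 March 2016.
Marketing Approval Extension: +810 days → 10 June 2018.
Appellate Stay Credit: +228 days → 24 January 2019.

2019-01-24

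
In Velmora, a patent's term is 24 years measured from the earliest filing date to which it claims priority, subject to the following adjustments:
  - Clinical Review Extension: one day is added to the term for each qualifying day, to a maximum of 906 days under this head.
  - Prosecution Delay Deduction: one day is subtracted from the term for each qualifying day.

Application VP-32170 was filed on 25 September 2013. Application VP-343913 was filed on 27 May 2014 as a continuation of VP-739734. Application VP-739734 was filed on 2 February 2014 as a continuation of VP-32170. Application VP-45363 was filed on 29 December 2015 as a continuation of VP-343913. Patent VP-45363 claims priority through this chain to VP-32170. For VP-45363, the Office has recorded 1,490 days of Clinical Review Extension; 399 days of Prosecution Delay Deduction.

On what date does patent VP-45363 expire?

Earliest priority filing: 25 September 2013.
Base term: 25 September 2013 + 24 years → 25 September 2037.
Clinical Review Extension: 1490 days claimed exceeds the 906-day cap, so +906 days → 19 March 2040.
Prosecution Delay Deduction: −399 days → 14 February 2039.

February 14, 2039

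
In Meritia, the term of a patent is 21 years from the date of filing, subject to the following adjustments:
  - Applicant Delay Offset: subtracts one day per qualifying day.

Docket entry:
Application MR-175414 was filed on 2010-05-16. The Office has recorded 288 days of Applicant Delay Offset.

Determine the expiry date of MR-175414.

Base term: filing date + 21 years → 16 May 2031.
Applicant Delay Offset: −288 days → 1 August 2030.

August 1, 2030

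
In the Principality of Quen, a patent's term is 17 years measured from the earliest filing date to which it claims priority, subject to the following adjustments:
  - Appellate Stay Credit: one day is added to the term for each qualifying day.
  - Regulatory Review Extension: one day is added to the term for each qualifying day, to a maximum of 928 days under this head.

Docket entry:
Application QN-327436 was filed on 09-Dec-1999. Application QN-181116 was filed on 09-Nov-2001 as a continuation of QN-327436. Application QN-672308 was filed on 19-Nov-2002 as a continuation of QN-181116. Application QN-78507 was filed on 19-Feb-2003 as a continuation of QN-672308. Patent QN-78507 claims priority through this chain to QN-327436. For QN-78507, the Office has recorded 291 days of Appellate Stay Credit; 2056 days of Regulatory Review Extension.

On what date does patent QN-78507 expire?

2020-04-11

Earliest priority filing: 9 December 1999.
Base term: 9 December 1999 + 17 years → 9 December 2016.
Appellate Stay Credit: +291 days → 26 September 2017.
Regulatory Review Extension: 2056 days claimed exceeds the 928-day cap, so +928 days → 11 April 2020.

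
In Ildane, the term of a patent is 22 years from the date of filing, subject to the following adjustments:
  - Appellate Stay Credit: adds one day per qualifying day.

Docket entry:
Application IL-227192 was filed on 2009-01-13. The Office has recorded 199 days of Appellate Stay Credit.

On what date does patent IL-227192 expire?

Base term: filing date + 22 years → 13 January 2031.
Appellate Stay Credit: +199 days → 31 July 2031.

2031-07-31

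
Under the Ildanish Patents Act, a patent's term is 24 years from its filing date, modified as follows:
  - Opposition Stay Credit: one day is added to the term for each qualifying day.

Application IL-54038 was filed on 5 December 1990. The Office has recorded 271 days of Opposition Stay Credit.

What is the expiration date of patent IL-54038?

Base term: filing date + 24 years → 5 December 2014.
Opposition Stay Credit: +271 days → 2 September 2015.

2015-09-02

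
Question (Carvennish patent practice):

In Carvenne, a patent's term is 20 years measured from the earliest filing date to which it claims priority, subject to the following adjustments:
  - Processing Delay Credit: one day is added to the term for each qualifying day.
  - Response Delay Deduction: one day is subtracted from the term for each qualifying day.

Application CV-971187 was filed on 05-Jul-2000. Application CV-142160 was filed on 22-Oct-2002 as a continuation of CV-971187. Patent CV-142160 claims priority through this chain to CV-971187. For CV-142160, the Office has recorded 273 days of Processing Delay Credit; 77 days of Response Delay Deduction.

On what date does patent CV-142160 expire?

January 17, 2021

Earliest priority filing: 5 July 2000.
Base term: 5 July 2000 + 20 years → 5 July 2020.
Processing Delay Credit: +273 days → 4 April 2021.
Response Delay Deduction: −77 days → 17 January 2021.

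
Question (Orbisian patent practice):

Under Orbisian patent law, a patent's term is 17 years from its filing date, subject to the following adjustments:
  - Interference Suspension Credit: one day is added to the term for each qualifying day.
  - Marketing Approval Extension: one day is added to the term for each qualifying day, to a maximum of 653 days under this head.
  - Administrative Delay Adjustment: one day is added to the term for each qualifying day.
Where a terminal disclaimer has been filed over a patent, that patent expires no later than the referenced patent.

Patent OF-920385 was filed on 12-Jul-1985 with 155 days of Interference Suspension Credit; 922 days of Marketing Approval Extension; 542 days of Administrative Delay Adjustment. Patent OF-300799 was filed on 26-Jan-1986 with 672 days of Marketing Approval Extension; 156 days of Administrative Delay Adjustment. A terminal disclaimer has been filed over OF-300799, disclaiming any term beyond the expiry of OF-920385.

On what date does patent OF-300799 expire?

Natural term of OF-300799:
  Base: filing + 17 years → 26 January 2003.
  Marketing Approval Extension: 672 days claimed exceeds the 653-day cap, so +653 days → 9 November 2004.
  Administrative Delay Adjustment: +156 days → 14 April 2005.
Expiry of referenced patent OF-920385:
  Base: filing + 17 years → 12 July 2002.
  Interference Suspension Credit: +155 days → 14 December 2002.
  Marketing Approval Extension: 922 days claimed exceeds the 653-day cap, so +653 days → 27 September 2004.
  Administrative Delay Adjustment: +542 days → 23 March 2006.
Terminal disclaimer: OF-300799 expires on the earlier of 14 April 2005 and 23 March 2006.

April 14, 2005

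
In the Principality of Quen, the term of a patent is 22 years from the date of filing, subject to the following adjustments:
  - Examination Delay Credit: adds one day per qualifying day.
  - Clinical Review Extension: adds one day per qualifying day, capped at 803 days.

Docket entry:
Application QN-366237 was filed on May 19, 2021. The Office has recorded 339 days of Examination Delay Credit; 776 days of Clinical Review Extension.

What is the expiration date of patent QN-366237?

2046-06-07

Base term: filing date + 22 years → 19 May 2043.
Examination Delay Credit: +339 days → 22 April 2044.
Clinical Review Extension: 776 days (within the 803-day cap) → +776 days → 7 June 2046.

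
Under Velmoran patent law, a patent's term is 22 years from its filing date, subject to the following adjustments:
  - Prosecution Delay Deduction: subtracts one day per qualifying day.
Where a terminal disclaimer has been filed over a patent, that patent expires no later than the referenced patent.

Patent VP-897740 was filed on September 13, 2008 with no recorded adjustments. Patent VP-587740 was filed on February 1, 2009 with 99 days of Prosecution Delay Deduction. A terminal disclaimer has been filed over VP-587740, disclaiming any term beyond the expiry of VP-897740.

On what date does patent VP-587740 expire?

Natural term of VP-587740:
  Base: filing + 22 years → 1 February 2031.
  Prosecution Delay Deduction: −99 days → 25 October 2030.
Expiry of referenced patent VP-897740:
  Base: filing + 22 years → 13 September 2030.
Terminal disclaimer: VP-587740 expires on the earlier of 25 October 2030 and 13 September 2030.

2030-09-13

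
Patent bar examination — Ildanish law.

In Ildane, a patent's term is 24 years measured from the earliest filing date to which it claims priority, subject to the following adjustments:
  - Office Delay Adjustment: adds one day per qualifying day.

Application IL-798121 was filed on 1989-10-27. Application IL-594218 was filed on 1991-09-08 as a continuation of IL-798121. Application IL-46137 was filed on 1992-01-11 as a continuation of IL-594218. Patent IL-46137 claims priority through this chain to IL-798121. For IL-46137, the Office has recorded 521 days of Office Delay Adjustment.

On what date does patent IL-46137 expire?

Earliest priority filing: 27 October 1989.
Base term: 27 October 1989 + 24 years → 27 October 2013.
Office Delay Adjustment: +521 days → 1 April 2015.

2015-04-01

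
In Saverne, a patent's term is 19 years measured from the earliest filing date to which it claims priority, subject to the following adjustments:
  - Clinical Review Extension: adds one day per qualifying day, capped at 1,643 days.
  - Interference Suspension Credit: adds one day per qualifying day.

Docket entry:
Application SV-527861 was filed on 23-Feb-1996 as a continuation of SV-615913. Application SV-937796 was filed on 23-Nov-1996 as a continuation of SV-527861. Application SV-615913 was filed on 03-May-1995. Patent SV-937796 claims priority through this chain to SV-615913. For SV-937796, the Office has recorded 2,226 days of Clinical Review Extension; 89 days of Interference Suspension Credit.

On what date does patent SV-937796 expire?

Earliest priority filing: 3 May 1995.
Base term: 3 May 1995 + 19 years → 3 May 2014.
Clinical Review Extension: 2226 days claimed exceeds the 1643-day cap, so +1643 days → 1 November 2018.
Interference Suspension Credit: +89 days → 29 January 2019.

January 29, 2019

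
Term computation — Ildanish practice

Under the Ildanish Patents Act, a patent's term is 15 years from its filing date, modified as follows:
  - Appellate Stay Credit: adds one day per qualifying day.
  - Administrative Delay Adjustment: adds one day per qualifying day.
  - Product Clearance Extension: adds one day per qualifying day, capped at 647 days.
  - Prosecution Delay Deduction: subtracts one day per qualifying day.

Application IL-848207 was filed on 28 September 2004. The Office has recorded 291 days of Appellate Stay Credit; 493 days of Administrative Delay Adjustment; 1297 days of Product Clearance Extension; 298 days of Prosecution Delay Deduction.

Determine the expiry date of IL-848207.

2022-11-04

Base term: filing date + 15 years → 28 September 2019.
Appellate Stay Credit: +291 days → 15 July 2020.
Administrative Delay Adjustment: +493 days → 20 November 2021.
Product Clearance Extension: 1297 days claimed exceeds the 647-day cap, so +647 days → 29 August 2023.
Prosecution Delay Deduction: −298 days → 4 November 2022.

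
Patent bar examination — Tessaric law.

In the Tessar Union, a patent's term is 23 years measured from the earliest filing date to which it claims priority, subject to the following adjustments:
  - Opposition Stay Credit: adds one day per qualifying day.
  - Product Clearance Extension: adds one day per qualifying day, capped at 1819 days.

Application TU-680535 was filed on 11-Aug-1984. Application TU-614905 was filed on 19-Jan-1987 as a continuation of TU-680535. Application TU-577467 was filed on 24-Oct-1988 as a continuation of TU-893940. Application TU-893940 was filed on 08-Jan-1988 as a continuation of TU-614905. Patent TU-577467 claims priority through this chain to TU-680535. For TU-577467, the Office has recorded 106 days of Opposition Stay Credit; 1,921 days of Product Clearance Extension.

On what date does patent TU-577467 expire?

Earliest priority filing: 11 August 1984.
Base term: 11 August 1984 + 23 years → 11 August 2007.
Opposition Stay Credit: +106 days → 25 November 2007.
Product Clearance Extension: 1921 days claimed exceeds the 1819-day cap, so +1819 days → 17 November 2012.

2012-11-17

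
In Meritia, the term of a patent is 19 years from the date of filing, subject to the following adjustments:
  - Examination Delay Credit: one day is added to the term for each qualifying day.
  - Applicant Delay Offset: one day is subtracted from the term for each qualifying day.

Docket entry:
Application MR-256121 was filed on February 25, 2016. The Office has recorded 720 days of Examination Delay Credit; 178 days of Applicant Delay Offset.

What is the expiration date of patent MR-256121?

Base term: filing date + 19 years → 25 February 2035.
Examination Delay Credit: +720 days → 14 February 2037.
Applicant Delay Offset: −178 days → 20 August 2036.

August 20, 2036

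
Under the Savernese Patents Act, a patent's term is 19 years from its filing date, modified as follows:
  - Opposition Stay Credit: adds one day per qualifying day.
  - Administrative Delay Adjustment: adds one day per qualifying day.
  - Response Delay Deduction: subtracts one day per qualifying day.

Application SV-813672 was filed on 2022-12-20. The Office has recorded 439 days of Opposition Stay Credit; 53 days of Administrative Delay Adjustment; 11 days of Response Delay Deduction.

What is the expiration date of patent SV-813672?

April 15, 2043

Base term: filing date + 19 years → 20 December 2041.
Opposition Stay Credit: +439 days → 4 March 2043.
Administrative Delay Adjustment: +53 days → 26 April 2043.
Response Delay Deduction: −11 days → 15 April 2043.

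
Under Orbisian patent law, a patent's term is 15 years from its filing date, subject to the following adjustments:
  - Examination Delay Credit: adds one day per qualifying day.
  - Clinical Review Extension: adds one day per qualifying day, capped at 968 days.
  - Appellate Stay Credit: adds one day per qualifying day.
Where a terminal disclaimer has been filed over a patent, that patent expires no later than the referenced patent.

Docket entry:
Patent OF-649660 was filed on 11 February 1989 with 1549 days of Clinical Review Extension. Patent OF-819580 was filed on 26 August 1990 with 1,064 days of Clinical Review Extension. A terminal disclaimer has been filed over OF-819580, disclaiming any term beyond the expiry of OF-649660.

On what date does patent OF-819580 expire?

Natural term of OF-819580:
  Base: filing + 15 years → 26 August 2005.
  Clinical Review Extension: 1064 days claimed exceeds the 968-day cap, so +968 days → 20 April 2008.
Expiry of referenced patent OF-649660:
  Base: filing + 15 years → 11 February 2004.
  Clinical Review Extension: 1549 days claimed exceeds the 968-day cap, so +968 days → 6 October 2006.
Terminal disclaimer: OF-819580 expires on the earlier of 20 April 2008 and 6 October 2006.

2006-10-06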